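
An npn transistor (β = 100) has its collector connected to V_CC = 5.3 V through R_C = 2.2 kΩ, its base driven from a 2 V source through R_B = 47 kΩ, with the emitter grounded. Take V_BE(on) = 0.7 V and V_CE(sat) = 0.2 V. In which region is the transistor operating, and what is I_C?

Assume active: I_B = (2 − 0.7)/47 = 0.0277 mA, giving I_C = β·I_B = 2.77 mA.
But then V_CE = 5.3 − 2.77×2.2 = -0.785 V < V_CE(sat) = 0.2 V — impossible in the active region.
So the transistor is saturated. With V_CE = 0.2 V, I_C = (V_CC − 0.2)/R_C = 5.1/2.2 = 2.32 mA.
Check: β·I_B = 2.77 mA > I_C = 2.32 mA, confirming saturation.

saturation; I_C ≈ 2.3 mA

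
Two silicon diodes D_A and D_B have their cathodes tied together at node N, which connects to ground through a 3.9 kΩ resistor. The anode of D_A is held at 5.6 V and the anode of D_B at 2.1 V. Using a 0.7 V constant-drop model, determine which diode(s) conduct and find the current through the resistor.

Only D_A conducts; I_R ≈ 1.3 mA

Assume both conduct. Then node N would need to be at both 5.6−0.7 = 4.9 V and 2.1−0.7 = 1.4 V, which is impossible.
Assume only D_A conducts: V_N = 5.6 − 0.7 = 4.9 V, so I_R = 4.9/3.9 = 1.26 mA.
Check D_B: its anode-to-cathode voltage is 2.1 − 4.9 = -2.8 V < 0.7 V, so it is off. The assumption is consistent.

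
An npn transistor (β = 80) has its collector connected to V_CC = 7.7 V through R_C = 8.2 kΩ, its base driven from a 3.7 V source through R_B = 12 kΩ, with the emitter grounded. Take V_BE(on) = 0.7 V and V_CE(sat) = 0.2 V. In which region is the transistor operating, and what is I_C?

saturation; I_C ≈ 0.91 mA

Assume active: I_B = (3.7 − 0.7)/12 = 0.25 mA, giving I_C = β·I_B = 20 mA.
But then V_CE = 7.7 − 20×8.2 = -156 V < V_CE(sat) = 0.2 V — impossible in the active region.
So the transistor is saturated. With V_CE = 0.2 V, I_C = (V_CC − 0.2)/R_C = 7.5/8.2 = 0.915 mA.
Check: β·I_B = 20 mA > I_C = 0.915 mA, confirming saturation.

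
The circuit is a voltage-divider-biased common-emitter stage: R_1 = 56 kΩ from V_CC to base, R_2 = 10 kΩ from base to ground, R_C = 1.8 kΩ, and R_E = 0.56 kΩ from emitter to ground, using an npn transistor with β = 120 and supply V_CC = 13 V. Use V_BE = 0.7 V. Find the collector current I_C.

I_C ≈ 2 mA

Thevenize the base divider: V_Th = V_CC·R_2/(R_1+R_2) = 13×10/66 = 1.97 V, R_Th = R_1‖R_2 = 8.48 kΩ.
Base-emitter loop: V_Th = I_B·R_Th + V_BE + (β+1)I_B·R_E, so I_B = (1.97 − 0.7) / (8.48 + 121×0.56) = 0.0167 mA.
I_C = β·I_B = 120×0.0167 = 2 mA, and I_E = (β+1)I_B = 2.01 mA.
V_CE = V_CC − I_C·R_C − I_E·R_E = 13 − 2×1.8 − 2.01×0.56 = 8.27 V.
V_CE = 8.27 V > 0.2 V confirms active-region operation.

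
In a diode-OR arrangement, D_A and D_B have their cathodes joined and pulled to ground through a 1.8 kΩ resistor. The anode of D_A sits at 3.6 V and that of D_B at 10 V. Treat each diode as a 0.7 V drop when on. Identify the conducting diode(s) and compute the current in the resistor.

Only D_B conducts; I_R ≈ 5.2 mA

Assume both conduct. Then node N would need to be at both 3.6−0.7 = 2.9 V and 10−0.7 = 9.3 V, which is impossible.
Assume only D_B conducts: V_N = 10 − 0.7 = 9.3 V, so I_R = 9.3/1.8 = 5.17 mA.
Check D_A: its anode-to-cathode voltage is 3.6 − 9.3 = -5.7 V < 0.7 V, so it is off. The assumption is consistent.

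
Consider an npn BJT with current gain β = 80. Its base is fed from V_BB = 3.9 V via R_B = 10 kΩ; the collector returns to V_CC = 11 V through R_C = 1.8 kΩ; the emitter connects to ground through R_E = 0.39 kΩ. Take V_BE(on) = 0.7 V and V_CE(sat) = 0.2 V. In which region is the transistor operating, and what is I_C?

Assume active: I_B = (3.9 − 0.7)/(10 + 81×0.39) = 0.0769 mA, I_C = β·I_B = 6.16 mA.
Then V_CE = 11 − 6.16×1.8 − 6.23×0.39 = -2.51 V < 0.2 V — the active assumption fails.
Re-solve with V_CE = 0.2 V. KCL at the emitter: V_E/R_E = (V_BB−0.7−V_E)/R_B + (V_CC−0.2−V_E)/R_C, giving V_E = 1.96 V.
I_C = (V_CC − 0.2 − V_E)/R_C = (10.8 − 1.96)/1.8 = 4.91 mA.
Check: I_B = (3.2 − 1.96)/10 = 0.124 mA, and β·I_B = 9.9 mA > I_C, confirming saturation.

saturation; I_C ≈ 4.9 mA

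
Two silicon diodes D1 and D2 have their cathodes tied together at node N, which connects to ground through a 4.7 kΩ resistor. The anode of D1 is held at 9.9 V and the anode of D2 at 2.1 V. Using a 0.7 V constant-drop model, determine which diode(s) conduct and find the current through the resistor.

Assume both conduct. Then node N would need to be at both 9.9−0.7 = 9.2 V and 2.1−0.7 = 1.4 V, which is impossible.
Assume only D1 conducts: V_N = 9.9 − 0.7 = 9.2 V, so I_R = 9.2/4.7 = 1.96 mA.
Check D2: its anode-to-cathode voltage is 2.1 − 9.2 = -7.1 V < 0.7 V, so it is off. The assumption is consistent.

Only D1 conducts; I_R ≈ 2 mA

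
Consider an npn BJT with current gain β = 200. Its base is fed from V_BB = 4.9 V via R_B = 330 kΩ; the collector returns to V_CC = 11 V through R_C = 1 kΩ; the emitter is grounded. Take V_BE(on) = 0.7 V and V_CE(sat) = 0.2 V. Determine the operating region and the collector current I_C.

active; I_C ≈ 2.5 mA

Assume active. Base-emitter loop: I_B = (V_BB − V_BE)/R_B = (4.9 − 0.7)/330 = 0.0127 mA.
I_C = β·I_B = 200×0.0127 = 2.55 mA.
V_CE = V_CC − I_C·R_C = 11 − 2.55×1 = 8.45 V > V_CE(sat), so the active-region assumption holds.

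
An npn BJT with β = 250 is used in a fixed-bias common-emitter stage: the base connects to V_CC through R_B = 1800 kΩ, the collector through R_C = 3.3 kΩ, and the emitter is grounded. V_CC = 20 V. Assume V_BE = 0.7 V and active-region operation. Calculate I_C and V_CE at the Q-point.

I_C ≈ 2.7 mA, V_CE ≈ 11 V

Base loop: V_CC = I_B·R_B + V_BE, so I_B = (20 − 0.7)/1800 kΩ = 0.0107 mA.
In the active region I_C = β·I_B = 250 × 0.0107 = 2.68 mA.
Collector loop: V_CE = V_CC − I_C·R_C = 20 − 2.68×3.3 = 11.2 V.
Since V_CE = 11.2 V > V_CE(sat) ≈ 0.2 V, the transistor is in the active region as assumed.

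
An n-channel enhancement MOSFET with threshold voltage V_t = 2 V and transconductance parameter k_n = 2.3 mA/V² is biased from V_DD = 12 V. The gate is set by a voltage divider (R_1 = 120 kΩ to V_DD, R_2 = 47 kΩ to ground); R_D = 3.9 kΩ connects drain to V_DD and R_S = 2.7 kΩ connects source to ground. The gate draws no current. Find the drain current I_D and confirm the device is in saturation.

I_D ≈ 0.32 mA

V_G = V_DD·R_2/(R_1+R_2) = 12×47/167 = 3.38 V.
Assume saturation: I_D = (k_n/2)(V_GS − V_t)² with V_GS = V_G − I_D·R_S = 3.38 − 2.7·I_D.
Substituting gives 8.38·I_D² − 9.55·I_D + 2.18 = 0, with roots I_D = 0.316 or 0.824 mA.
The root I_D = 0.824 mA gives V_GS = 1.15 V ≤ V_t, so take I_D = 0.316 mA.
Then V_GS = 2.52 V and V_DS = V_DD − I_D(R_D+R_S) = 12 − 0.316×6.6 = 9.91 V.
Saturation requires V_DS ≥ V_GS − V_t = 0.524 V; 9.91 ≥ 0.524 ✓.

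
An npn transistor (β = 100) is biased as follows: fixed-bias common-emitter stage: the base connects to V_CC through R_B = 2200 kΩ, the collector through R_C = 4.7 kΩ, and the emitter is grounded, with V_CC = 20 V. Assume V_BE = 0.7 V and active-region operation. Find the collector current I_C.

Base loop: V_CC = I_B·R_B + V_BE, so I_B = (20 − 0.7)/2200 kΩ = 0.00877 mA.
In the active region I_C = β·I_B = 100 × 0.00877 = 0.877 mA.
Collector loop: V_CE = V_CC − I_C·R_C = 20 − 0.877×4.7 = 15.9 V.
Since V_CE = 15.9 V > V_CE(sat) ≈ 0.2 V, the transistor is in the active region as assumed.

I_C ≈ 0.88 mA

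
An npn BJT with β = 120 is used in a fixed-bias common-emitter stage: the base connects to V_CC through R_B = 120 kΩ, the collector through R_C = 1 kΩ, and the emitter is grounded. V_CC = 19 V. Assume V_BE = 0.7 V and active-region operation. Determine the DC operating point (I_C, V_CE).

Base loop: V_CC = I_B·R_B + V_BE, so I_B = (19 − 0.7)/120 kΩ = 0.152 mA.
In the active region I_C = β·I_B = 120 × 0.152 = 18.3 mA.
Collector loop: V_CE = V_CC − I_C·R_C = 19 − 18.3×1 = 0.7 V.
Since V_CE = 0.7 V > V_CE(sat) ≈ 0.2 V, the transistor is in the active region as assumed.

I_C ≈ 18 mA, V_CE ≈ 0.7 V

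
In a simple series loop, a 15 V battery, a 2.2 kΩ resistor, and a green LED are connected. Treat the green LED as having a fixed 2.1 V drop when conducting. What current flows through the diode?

I ≈ 5.9 mA

KVL around the loop: 15 = V_D + I·R = 2.1 + I × 2.2 kΩ.
So I = (15 − 2.1) / 2.2 kΩ = 12.9 / 2.2 = 5.86 mA.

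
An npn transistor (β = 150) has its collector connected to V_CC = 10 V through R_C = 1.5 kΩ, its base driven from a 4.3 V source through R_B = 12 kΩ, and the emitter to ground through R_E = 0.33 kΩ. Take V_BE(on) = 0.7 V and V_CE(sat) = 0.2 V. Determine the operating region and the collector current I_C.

saturation; I_C ≈ 5.3 mA

Assume active: I_B = (4.3 − 0.7)/(12 + 151×0.33) = 0.0582 mA, I_C = β·I_B = 8.73 mA.
Then V_CE = 10 − 8.73×1.5 − 8.79×0.33 = -6 V < 0.2 V — the active assumption fails.
Re-solve with V_CE = 0.2 V. KCL at the emitter: V_E/R_E = (V_BB−0.7−V_E)/R_B + (V_CC−0.2−V_E)/R_C, giving V_E = 1.81 V.
I_C = (V_CC − 0.2 − V_E)/R_C = (9.8 − 1.81)/1.5 = 5.33 mA.
Check: I_B = (3.6 − 1.81)/12 = 0.149 mA, and β·I_B = 22.4 mA > I_C, confirming saturation.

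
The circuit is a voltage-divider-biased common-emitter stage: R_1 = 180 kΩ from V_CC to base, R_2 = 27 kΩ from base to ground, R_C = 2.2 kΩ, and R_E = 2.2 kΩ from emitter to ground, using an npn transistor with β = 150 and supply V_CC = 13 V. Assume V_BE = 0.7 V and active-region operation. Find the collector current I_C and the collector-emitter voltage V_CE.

Thevenize the base divider: V_Th = V_CC·R_2/(R_1+R_2) = 13×27/207 = 1.7 V, R_Th = R_1‖R_2 = 23.5 kΩ.
Base-emitter loop: V_Th = I_B·R_Th + V_BE + (β+1)I_B·R_E, so I_B = (1.7 − 0.7) / (23.5 + 151×2.2) = 0.0028 mA.
I_C = β·I_B = 150×0.0028 = 0.42 mA, and I_E = (β+1)I_B = 0.423 mA.
V_CE = V_CC − I_C·R_C − I_E·R_E = 13 − 0.42×2.2 − 0.423×2.2 = 11.1 V.
V_CE = 11.1 V > 0.2 V confirms active-region operation.

I_C ≈ 0.42 mA, V_CE ≈ 11 V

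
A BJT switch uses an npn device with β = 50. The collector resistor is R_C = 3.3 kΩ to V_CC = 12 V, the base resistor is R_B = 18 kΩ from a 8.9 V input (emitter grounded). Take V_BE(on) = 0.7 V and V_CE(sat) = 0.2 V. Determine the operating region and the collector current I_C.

Assume active: I_B = (8.9 − 0.7)/18 = 0.456 mA, giving I_C = β·I_B = 22.8 mA.
But then V_CE = 12 − 22.8×3.3 = -63.2 V < V_CE(sat) = 0.2 V — impossible in the active region.
So the transistor is saturated. With V_CE = 0.2 V, I_C = (V_CC − 0.2)/R_C = 11.8/3.3 = 3.58 mA.
Check: β·I_B = 22.8 mA > I_C = 3.58 mA, confirming saturation.

saturation; I_C ≈ 3.6 mA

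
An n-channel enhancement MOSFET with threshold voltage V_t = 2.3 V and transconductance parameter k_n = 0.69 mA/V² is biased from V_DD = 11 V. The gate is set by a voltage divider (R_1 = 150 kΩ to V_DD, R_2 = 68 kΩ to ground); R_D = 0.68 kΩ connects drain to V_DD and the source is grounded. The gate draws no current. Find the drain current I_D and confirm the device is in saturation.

V_G = V_DD·R_2/(R_1+R_2) = 11×68/218 = 3.43 V. With the source grounded, V_GS = V_G = 3.43 V.
Assume saturation: I_D = (k_n/2)(V_GS − V_t)² = (0.69/2)×(3.43 − 2.3)² = 0.345×1.13² = 0.441 mA.
V_DS = V_DD − I_D·R_D = 11 − 0.441×0.68 = 10.7 V.
Saturation requires V_DS ≥ V_GS − V_t = 1.13 V; 10.7 ≥ 1.13 ✓.

I_D ≈ 0.44 mA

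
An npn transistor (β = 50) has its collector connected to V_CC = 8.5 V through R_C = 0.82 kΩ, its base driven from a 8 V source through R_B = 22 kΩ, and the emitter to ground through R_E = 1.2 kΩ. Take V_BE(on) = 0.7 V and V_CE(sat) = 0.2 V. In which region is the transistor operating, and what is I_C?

Assume active: I_B = (8 − 0.7)/(22 + 51×1.2) = 0.0877 mA, I_C = β·I_B = 4.39 mA.
Then V_CE = 8.5 − 4.39×0.82 − 4.47×1.2 = -0.467 V < 0.2 V — the active assumption fails.
Re-solve with V_CE = 0.2 V. KCL at the emitter: V_E/R_E = (V_BB−0.7−V_E)/R_B + (V_CC−0.2−V_E)/R_C, giving V_E = 4.98 V.
I_C = (V_CC − 0.2 − V_E)/R_C = (8.3 − 4.98)/0.82 = 4.05 mA.
Check: I_B = (7.3 − 4.98)/22 = 0.105 mA, and β·I_B = 5.27 mA > I_C, confirming saturation.

saturation; I_C ≈ 4 mA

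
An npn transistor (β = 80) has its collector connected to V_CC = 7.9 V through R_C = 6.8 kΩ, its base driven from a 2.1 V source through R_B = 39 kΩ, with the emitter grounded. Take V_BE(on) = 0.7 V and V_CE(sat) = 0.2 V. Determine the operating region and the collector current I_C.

Assume active: I_B = (2.1 − 0.7)/39 = 0.0359 mA, giving I_C = β·I_B = 2.87 mA.
But then V_CE = 7.9 − 2.87×6.8 = -11.6 V < V_CE(sat) = 0.2 V — impossible in the active region.
So the transistor is saturated. With V_CE = 0.2 V, I_C = (V_CC − 0.2)/R_C = 7.7/6.8 = 1.13 mA.
Check: β·I_B = 2.87 mA > I_C = 1.13 mA, confirming saturation.

saturation; I_C ≈ 1.1 mA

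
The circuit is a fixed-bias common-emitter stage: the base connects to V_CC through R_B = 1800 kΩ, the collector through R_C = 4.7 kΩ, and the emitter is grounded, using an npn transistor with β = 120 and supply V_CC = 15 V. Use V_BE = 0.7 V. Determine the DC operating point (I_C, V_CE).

Base loop: V_CC = I_B·R_B + V_BE, so I_B = (15 − 0.7)/1800 kΩ = 0.00794 mA.
In the active region I_C = β·I_B = 120 × 0.00794 = 0.953 mA.
Collector loop: V_CE = V_CC − I_C·R_C = 15 − 0.953×4.7 = 10.5 V.
Since V_CE = 10.5 V > V_CE(sat) ≈ 0.2 V, the transistor is in the active region as assumed.

I_C ≈ 0.95 mA, V_CE ≈ 11 V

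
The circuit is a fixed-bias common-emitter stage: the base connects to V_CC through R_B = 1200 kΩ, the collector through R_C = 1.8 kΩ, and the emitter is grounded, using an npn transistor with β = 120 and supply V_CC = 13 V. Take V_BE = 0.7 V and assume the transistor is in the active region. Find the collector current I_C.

Base loop: V_CC = I_B·R_B + V_BE, so I_B = (13 − 0.7)/1200 kΩ = 0.0103 mA.
In the active region I_C = β·I_B = 120 × 0.0103 = 1.23 mA.
Collector loop: V_CE = V_CC − I_C·R_C = 13 − 1.23×1.8 = 10.8 V.
Since V_CE = 10.8 V > V_CE(sat) ≈ 0.2 V, the transistor is in the active region as assumed.

I_C ≈ 1.2 mA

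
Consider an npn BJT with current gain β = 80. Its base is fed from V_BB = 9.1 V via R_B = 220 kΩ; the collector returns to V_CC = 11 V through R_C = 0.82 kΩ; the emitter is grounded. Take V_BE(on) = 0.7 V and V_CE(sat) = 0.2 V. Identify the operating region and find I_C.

active; I_C ≈ 3.1 mA

Assume active. Base-emitter loop: I_B = (V_BB − V_BE)/R_B = (9.1 − 0.7)/220 = 0.0382 mA.
I_C = β·I_B = 80×0.0382 = 3.05 mA.
V_CE = V_CC − I_C·R_C = 11 − 3.05×0.82 = 8.5 V > V_CE(sat), so the active-region assumption holds.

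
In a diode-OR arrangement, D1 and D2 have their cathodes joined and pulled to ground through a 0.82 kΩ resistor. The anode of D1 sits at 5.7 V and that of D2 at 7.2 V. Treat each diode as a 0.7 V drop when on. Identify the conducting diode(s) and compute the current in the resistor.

Only D2 conducts; I_R ≈ 7.9 mA

Assume both conduct. Then node N would need to be at both 5.7−0.7 = 5 V and 7.2−0.7 = 6.5 V, which is impossible.
Assume only D2 conducts: V_N = 7.2 − 0.7 = 6.5 V, so I_R = 6.5/0.82 = 7.93 mA.
Check D1: its anode-to-cathode voltage is 5.7 − 6.5 = -0.8 V < 0.7 V, so it is off. The assumption is consistent.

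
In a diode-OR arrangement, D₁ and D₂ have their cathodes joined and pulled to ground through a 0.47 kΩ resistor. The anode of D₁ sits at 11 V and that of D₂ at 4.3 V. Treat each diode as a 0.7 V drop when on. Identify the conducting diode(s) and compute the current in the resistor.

Assume both conduct. Then node N would need to be at both 11−0.7 = 10.3 V and 4.3−0.7 = 3.6 V, which is impossible.
Assume only D₁ conducts: V_N = 11 − 0.7 = 10.3 V, so I_R = 10.3/0.47 = 21.9 mA.
Check D₂: its anode-to-cathode voltage is 4.3 − 10.3 = -6 V < 0.7 V, so it is off. The assumption is consistent.

Only D₁ conducts; I_R ≈ 22 mA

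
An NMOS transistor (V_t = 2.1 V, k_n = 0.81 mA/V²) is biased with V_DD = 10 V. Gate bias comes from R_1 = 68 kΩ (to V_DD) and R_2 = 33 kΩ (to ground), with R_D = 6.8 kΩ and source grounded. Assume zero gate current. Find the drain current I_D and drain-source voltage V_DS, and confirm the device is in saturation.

V_G = V_DD·R_2/(R_1+R_2) = 10×33/101 = 3.27 V. With the source grounded, V_GS = V_G = 3.27 V.
Assume saturation: I_D = (k_n/2)(V_GS − V_t)² = (0.81/2)×(3.27 − 2.1)² = 0.405×1.17² = 0.552 mA.
V_DS = V_DD − I_D·R_D = 10 − 0.552×6.8 = 6.25 V.
Saturation requires V_DS ≥ V_GS − V_t = 1.17 V; 6.25 ≥ 1.17 ✓.

I_D ≈ 0.55 mA, V_DS ≈ 6.2 V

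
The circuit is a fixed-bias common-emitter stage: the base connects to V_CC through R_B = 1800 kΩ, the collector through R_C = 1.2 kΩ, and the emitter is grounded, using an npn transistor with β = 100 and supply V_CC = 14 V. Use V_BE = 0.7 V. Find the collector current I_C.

Base loop: V_CC = I_B·R_B + V_BE, so I_B = (14 − 0.7)/1800 kΩ = 0.00739 mA.
In the active region I_C = β·I_B = 100 × 0.00739 = 0.739 mA.
Collector loop: V_CE = V_CC − I_C·R_C = 14 − 0.739×1.2 = 13.1 V.
Since V_CE = 13.1 V > V_CE(sat) ≈ 0.2 V, the transistor is in the active region as assumed.

I_C ≈ 0.74 mA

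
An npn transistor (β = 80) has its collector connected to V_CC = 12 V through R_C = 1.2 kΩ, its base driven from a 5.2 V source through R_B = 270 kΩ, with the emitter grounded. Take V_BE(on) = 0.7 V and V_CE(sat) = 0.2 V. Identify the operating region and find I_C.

Assume active. Base-emitter loop: I_B = (V_BB − V_BE)/R_B = (5.2 − 0.7)/270 = 0.0167 mA.
I_C = β·I_B = 80×0.0167 = 1.33 mA.
V_CE = V_CC − I_C·R_C = 12 − 1.33×1.2 = 10.4 V > V_CE(sat), so the active-region assumption holds.

active; I_C ≈ 1.3 mA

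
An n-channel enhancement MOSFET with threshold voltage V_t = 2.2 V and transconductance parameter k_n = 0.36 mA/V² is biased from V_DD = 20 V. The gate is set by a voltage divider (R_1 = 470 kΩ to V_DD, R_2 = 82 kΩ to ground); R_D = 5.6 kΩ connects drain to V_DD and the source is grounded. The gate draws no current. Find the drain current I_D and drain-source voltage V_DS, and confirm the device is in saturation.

V_G = V_DD·R_2/(R_1+R_2) = 20×82/552 = 2.97 V. With the source grounded, V_GS = V_G = 2.97 V.
Assume saturation: I_D = (k_n/2)(V_GS − V_t)² = (0.36/2)×(2.97 − 2.2)² = 0.18×0.771² = 0.107 mA.
V_DS = V_DD − I_D·R_D = 20 − 0.107×5.6 = 19.4 V.
Saturation requires V_DS ≥ V_GS − V_t = 0.771 V; 19.4 ≥ 0.771 ✓.

I_D ≈ 0.11 mA, V_DS ≈ 19 V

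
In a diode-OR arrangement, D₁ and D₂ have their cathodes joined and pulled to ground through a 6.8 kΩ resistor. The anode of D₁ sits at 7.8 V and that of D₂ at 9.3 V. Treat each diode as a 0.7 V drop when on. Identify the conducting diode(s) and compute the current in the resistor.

Assume both conduct. Then node N would need to be at both 7.8−0.7 = 7.1 V and 9.3−0.7 = 8.6 V, which is impossible.
Assume only D₂ conducts: V_N = 9.3 − 0.7 = 8.6 V, so I_R = 8.6/6.8 = 1.26 mA.
Check D₁: its anode-to-cathode voltage is 7.8 − 8.6 = -0.8 V < 0.7 V, so it is off. The assumption is consistent.

Only D₂ conducts; I_R ≈ 1.3 mA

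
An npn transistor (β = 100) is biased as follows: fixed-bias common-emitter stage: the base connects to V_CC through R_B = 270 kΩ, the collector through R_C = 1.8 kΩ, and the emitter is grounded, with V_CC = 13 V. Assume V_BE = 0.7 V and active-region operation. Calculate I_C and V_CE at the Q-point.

I_C ≈ 4.6 mA, V_CE ≈ 4.8 V

Base loop: V_CC = I_B·R_B + V_BE, so I_B = (13 − 0.7)/270 kΩ = 0.0456 mA.
In the active region I_C = β·I_B = 100 × 0.0456 = 4.56 mA.
Collector loop: V_CE = V_CC − I_C·R_C = 13 − 4.56×1.8 = 4.8 V.
Since V_CE = 4.8 V > V_CE(sat) ≈ 0.2 V, the transistor is in the active region as assumed.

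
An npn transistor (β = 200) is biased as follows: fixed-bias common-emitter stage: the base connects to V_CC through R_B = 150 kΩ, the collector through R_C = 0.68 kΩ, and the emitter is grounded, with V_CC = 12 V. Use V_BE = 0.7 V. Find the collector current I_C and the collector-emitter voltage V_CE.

I_C ≈ 15 mA, V_CE ≈ 1.8 V

Base loop: V_CC = I_B·R_B + V_BE, so I_B = (12 − 0.7)/150 kΩ = 0.0753 mA.
In the active region I_C = β·I_B = 200 × 0.0753 = 15.1 mA.
Collector loop: V_CE = V_CC − I_C·R_C = 12 − 15.1×0.68 = 1.75 V.
Since V_CE = 1.75 V > V_CE(sat) ≈ 0.2 V, the transistor is in the active region as assumed.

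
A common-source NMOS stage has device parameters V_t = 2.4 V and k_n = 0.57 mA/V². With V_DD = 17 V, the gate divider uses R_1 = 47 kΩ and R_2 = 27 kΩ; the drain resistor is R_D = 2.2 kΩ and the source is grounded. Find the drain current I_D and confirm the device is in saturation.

V_G = V_DD·R_2/(R_1+R_2) = 17×27/74 = 6.2 V. With the source grounded, V_GS = V_G = 6.2 V.
Assume saturation: I_D = (k_n/2)(V_GS − V_t)² = (0.57/2)×(6.2 − 2.4)² = 0.285×3.8² = 4.12 mA.
V_DS = V_DD − I_D·R_D = 17 − 4.12×2.2 = 7.93 V.
Saturation requires V_DS ≥ V_GS − V_t = 3.8 V; 7.93 ≥ 3.8 ✓.

I_D ≈ 4.1 mA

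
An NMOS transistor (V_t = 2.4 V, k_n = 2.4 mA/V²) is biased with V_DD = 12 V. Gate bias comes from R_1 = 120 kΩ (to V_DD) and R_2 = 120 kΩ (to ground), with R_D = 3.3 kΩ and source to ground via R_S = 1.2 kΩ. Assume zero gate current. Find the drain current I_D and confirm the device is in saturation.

I_D ≈ 1.9 mA

V_G = V_DD·R_2/(R_1+R_2) = 12×120/240 = 6 V.
Assume saturation: I_D = (k_n/2)(V_GS − V_t)² with V_GS = V_G − I_D·R_S = 6 − 1.2·I_D.
Substituting gives 1.73·I_D² − 11.4·I_D + 15.6 = 0, with roots I_D = 1.94 or 4.64 mA.
The root I_D = 4.64 mA gives V_GS = 0.434 V ≤ V_t, so take I_D = 1.94 mA.
Then V_GS = 3.67 V and V_DS = V_DD − I_D(R_D+R_S) = 12 − 1.94×4.5 = 3.27 V.
Saturation requires V_DS ≥ V_GS − V_t = 1.27 V; 3.27 ≥ 1.27 ✓.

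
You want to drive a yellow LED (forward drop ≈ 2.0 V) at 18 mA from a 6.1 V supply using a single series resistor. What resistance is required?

R ≈ 0.23 kΩ

The resistor drops V_S − V_D = 6.1 − 2.0 = 4.1 V at 18 mA.
R = 4.1 V / 18 mA = 0.228 kΩ.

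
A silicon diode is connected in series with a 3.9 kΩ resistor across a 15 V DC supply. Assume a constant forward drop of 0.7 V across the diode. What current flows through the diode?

I ≈ 3.7 mA

KVL around the loop: 15 = V_D + I·R = 0.7 + I × 3.9 kΩ.
So I = (15 − 0.7) / 3.9 kΩ = 14.3 / 3.9 = 3.67 mA.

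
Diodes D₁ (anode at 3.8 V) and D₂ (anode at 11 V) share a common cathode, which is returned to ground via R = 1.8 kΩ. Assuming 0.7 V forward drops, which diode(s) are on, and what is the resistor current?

Assume both conduct. Then node N would need to be at both 3.8−0.7 = 3.1 V and 11−0.7 = 10.3 V, which is impossible.
Assume only D₂ conducts: V_N = 11 − 0.7 = 10.3 V, so I_R = 10.3/1.8 = 5.72 mA.
Check D₁: its anode-to-cathode voltage is 3.8 − 10.3 = -6.5 V < 0.7 V, so it is off. The assumption is consistent.

Only D₂ conducts; I_R ≈ 5.7 mA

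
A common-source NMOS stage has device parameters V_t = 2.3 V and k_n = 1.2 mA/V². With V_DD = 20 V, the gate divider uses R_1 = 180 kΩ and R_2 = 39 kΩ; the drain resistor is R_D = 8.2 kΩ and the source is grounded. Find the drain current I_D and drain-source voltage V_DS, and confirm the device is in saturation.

I_D ≈ 0.96 mA, V_DS ≈ 12 V

V_G = V_DD·R_2/(R_1+R_2) = 20×39/219 = 3.56 V. With the source grounded, V_GS = V_G = 3.56 V.
Assume saturation: I_D = (k_n/2)(V_GS − V_t)² = (1.2/2)×(3.56 − 2.3)² = 0.6×1.26² = 0.955 mA.
V_DS = V_DD − I_D·R_D = 20 − 0.955×8.2 = 12.2 V.
Saturation requires V_DS ≥ V_GS − V_t = 1.26 V; 12.2 ≥ 1.26 ✓.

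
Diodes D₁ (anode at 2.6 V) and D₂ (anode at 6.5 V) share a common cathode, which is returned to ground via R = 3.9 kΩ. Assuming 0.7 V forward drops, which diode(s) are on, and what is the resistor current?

Assume both conduct. Then node N would need to be at both 2.6−0.7 = 1.9 V and 6.5−0.7 = 5.8 V, which is impossible.
Assume only D₂ conducts: V_N = 6.5 − 0.7 = 5.8 V, so I_R = 5.8/3.9 = 1.49 mA.
Check D₁: its anode-to-cathode voltage is 2.6 − 5.8 = -3.2 V < 0.7 V, so it is off. The assumption is consistent.

Only D₂ conducts; I_R ≈ 1.5 mA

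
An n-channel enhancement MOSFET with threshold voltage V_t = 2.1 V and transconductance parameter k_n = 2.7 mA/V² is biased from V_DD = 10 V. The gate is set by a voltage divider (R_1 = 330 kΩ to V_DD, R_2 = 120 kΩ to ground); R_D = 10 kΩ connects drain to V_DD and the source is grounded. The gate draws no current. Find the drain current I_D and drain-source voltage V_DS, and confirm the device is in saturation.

V_G = V_DD·R_2/(R_1+R_2) = 10×120/450 = 2.67 V. With the source grounded, V_GS = V_G = 2.67 V.
Assume saturation: I_D = (k_n/2)(V_GS − V_t)² = (2.7/2)×(2.67 − 2.1)² = 1.35×0.567² = 0.433 mA.
V_DS = V_DD − I_D·R_D = 10 − 0.433×10 = 5.67 V.
Saturation requires V_DS ≥ V_GS − V_t = 0.567 V; 5.67 ≥ 0.567 ✓.

I_D ≈ 0.43 mA, V_DS ≈ 5.7 V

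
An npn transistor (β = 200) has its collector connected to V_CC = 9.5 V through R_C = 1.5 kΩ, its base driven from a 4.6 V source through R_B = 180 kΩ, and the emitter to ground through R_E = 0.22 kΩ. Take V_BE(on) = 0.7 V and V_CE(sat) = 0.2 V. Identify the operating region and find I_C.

Assume active. Base-emitter loop: I_B = (V_BB − V_BE)/(R_B + (β+1)R_E) = (4.6 − 0.7)/(180 + 201×0.22) = 0.0174 mA.
I_C = β·I_B = 200×0.0174 = 3.48 mA.
V_CE = V_CC − I_C·R_C − I_E·R_E = 9.5 − 3.48×1.5 − 3.5×0.22 = 3.51 V > V_CE(sat), so the active-region assumption holds.

active; I_C ≈ 3.5 mA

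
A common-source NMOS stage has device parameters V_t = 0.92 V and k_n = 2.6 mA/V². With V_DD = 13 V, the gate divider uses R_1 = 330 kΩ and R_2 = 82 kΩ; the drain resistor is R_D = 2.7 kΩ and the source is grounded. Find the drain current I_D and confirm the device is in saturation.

I_D ≈ 3.6 mA

V_G = V_DD·R_2/(R_1+R_2) = 13×82/412 = 2.59 V. With the source grounded, V_GS = V_G = 2.59 V.
Assume saturation: I_D = (k_n/2)(V_GS − V_t)² = (2.6/2)×(2.59 − 0.92)² = 1.3×1.67² = 3.61 mA.
V_DS = V_DD − I_D·R_D = 13 − 3.61×2.7 = 3.24 V.
Saturation requires V_DS ≥ V_GS − V_t = 1.67 V; 3.24 ≥ 1.67 ✓.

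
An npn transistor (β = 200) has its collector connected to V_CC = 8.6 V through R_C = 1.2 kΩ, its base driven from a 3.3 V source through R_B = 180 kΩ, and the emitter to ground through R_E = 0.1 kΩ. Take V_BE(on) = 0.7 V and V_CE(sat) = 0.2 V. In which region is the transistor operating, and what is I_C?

Assume active. Base-emitter loop: I_B = (V_BB − V_BE)/(R_B + (β+1)R_E) = (3.3 − 0.7)/(180 + 201×0.1) = 0.013 mA.
I_C = β·I_B = 200×0.013 = 2.6 mA.
V_CE = V_CC − I_C·R_C − I_E·R_E = 8.6 − 2.6×1.2 − 2.61×0.1 = 5.22 V > V_CE(sat), so the active-region assumption holds.

active; I_C ≈ 2.6 mA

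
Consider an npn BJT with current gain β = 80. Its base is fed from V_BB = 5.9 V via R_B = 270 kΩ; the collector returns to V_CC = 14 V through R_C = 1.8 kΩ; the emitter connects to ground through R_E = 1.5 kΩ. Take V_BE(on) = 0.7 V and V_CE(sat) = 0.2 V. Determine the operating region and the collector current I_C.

active; I_C ≈ 1.1 mA

Assume active. Base-emitter loop: I_B = (V_BB − V_BE)/(R_B + (β+1)R_E) = (5.9 − 0.7)/(270 + 81×1.5) = 0.0133 mA.
I_C = β·I_B = 80×0.0133 = 1.06 mA.
V_CE = V_CC − I_C·R_C − I_E·R_E = 14 − 1.06×1.8 − 1.08×1.5 = 10.5 V > V_CE(sat), so the active-region assumption holds.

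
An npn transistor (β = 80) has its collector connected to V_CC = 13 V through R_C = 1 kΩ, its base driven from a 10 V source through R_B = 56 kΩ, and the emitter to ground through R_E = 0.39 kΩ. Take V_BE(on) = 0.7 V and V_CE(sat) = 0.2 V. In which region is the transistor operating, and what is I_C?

active; I_C ≈ 8.5 mA

Assume active. Base-emitter loop: I_B = (V_BB − V_BE)/(R_B + (β+1)R_E) = (10 − 0.7)/(56 + 81×0.39) = 0.106 mA.
I_C = β·I_B = 80×0.106 = 8.49 mA.
V_CE = V_CC − I_C·R_C − I_E·R_E = 13 − 8.49×1 − 8.6×0.39 = 1.15 V > V_CE(sat), so the active-region assumption holds.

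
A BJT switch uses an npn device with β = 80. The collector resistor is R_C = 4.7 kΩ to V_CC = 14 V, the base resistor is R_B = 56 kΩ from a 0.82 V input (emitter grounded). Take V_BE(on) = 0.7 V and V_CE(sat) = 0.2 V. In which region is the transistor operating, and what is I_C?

Assume active. Base-emitter loop: I_B = (V_BB − V_BE)/R_B = (0.82 − 0.7)/56 = 0.00214 mA.
I_C = β·I_B = 80×0.00214 = 0.171 mA.
V_CE = V_CC − I_C·R_C = 14 − 0.171×4.7 = 13.2 V > V_CE(sat), so the active-region assumption holds.

active; I_C ≈ 0.17 mA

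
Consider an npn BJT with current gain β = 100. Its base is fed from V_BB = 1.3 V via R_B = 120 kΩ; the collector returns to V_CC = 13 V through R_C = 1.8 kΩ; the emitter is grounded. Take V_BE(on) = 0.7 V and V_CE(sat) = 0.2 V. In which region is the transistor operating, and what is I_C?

Assume active. Base-emitter loop: I_B = (V_BB − V_BE)/R_B = (1.3 − 0.7)/120 = 0.005 mA.
I_C = β·I_B = 100×0.005 = 0.5 mA.
V_CE = V_CC − I_C·R_C = 13 − 0.5×1.8 = 12.1 V > V_CE(sat), so the active-region assumption holds.

active; I_C ≈ 0.5 mA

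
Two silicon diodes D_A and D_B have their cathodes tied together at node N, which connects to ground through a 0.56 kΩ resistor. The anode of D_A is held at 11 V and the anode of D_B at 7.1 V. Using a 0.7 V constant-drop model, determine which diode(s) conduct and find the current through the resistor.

Assume both conduct. Then node N would need to be at both 11−0.7 = 10.3 V and 7.1−0.7 = 6.4 V, which is impossible.
Assume only D_A conducts: V_N = 11 − 0.7 = 10.3 V, so I_R = 10.3/0.56 = 18.4 mA.
Check D_B: its anode-to-cathode voltage is 7.1 − 10.3 = -3.2 V < 0.7 V, so it is off. The assumption is consistent.

Only D_A conducts; I_R ≈ 18 mA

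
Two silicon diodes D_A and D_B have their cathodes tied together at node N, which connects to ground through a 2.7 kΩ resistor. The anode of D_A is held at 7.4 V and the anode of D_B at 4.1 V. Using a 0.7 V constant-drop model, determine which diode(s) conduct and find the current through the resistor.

Only D_A conducts; I_R ≈ 2.5 mA

Assume both conduct. Then node N would need to be at both 7.4−0.7 = 6.7 V and 4.1−0.7 = 3.4 V, which is impossible.
Assume only D_A conducts: V_N = 7.4 − 0.7 = 6.7 V, so I_R = 6.7/2.7 = 2.48 mA.
Check D_B: its anode-to-cathode voltage is 4.1 − 6.7 = -2.6 V < 0.7 V, so it is off. The assumption is consistent.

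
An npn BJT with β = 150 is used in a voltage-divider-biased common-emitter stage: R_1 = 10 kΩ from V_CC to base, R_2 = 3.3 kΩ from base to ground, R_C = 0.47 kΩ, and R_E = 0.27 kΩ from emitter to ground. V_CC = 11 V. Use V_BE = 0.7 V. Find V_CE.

Thevenize the base divider: V_Th = V_CC·R_2/(R_1+R_2) = 11×3.3/13.3 = 2.73 V, R_Th = R_1‖R_2 = 2.48 kΩ.
Base-emitter loop: V_Th = I_B·R_Th + V_BE + (β+1)I_B·R_E, so I_B = (2.73 − 0.7) / (2.48 + 151×0.27) = 0.0469 mA.
I_C = β·I_B = 150×0.0469 = 7.04 mA, and I_E = (β+1)I_B = 7.08 mA.
V_CE = V_CC − I_C·R_C − I_E·R_E = 11 − 7.04×0.47 − 7.08×0.27 = 5.78 V.
V_CE = 5.78 V > 0.2 V confirms active-region operation.

V_CE ≈ 5.8 V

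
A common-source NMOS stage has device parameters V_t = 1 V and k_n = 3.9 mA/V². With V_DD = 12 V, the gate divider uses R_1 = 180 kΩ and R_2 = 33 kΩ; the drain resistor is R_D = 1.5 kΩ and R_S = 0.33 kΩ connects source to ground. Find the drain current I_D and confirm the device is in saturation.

I_D ≈ 0.74 mA

V_G = V_DD·R_2/(R_1+R_2) = 12×33/213 = 1.86 V.
Assume saturation: I_D = (k_n/2)(V_GS − V_t)² with V_GS = V_G − I_D·R_S = 1.86 − 0.33·I_D.
Substituting gives 0.212·I_D² − 2.11·I_D + 1.44 = 0, with roots I_D = 0.739 or 9.18 mA.
The root I_D = 9.18 mA gives V_GS = -1.17 V ≤ V_t, so take I_D = 0.739 mA.
Then V_GS = 1.62 V and V_DS = V_DD − I_D(R_D+R_S) = 12 − 0.739×1.83 = 10.6 V.
Saturation requires V_DS ≥ V_GS − V_t = 0.615 V; 10.6 ≥ 0.615 ✓.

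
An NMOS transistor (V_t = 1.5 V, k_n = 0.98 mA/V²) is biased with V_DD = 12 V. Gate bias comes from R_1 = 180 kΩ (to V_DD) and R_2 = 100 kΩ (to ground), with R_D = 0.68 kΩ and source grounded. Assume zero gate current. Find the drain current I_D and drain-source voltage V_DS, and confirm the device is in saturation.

I_D ≈ 3.8 mA, V_DS ≈ 9.4 V

V_G = V_DD·R_2/(R_1+R_2) = 12×100/280 = 4.29 V. With the source grounded, V_GS = V_G = 4.29 V.
Assume saturation: I_D = (k_n/2)(V_GS − V_t)² = (0.98/2)×(4.29 − 1.5)² = 0.49×2.79² = 3.8 mA.
V_DS = V_DD − I_D·R_D = 12 − 3.8×0.68 = 9.41 V.
Saturation requires V_DS ≥ V_GS − V_t = 2.79 V; 9.41 ≥ 2.79 ✓.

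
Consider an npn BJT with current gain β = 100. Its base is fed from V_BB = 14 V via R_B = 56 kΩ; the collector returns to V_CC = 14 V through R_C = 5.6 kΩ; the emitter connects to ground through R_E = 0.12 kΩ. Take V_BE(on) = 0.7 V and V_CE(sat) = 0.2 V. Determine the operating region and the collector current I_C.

Assume active: I_B = (14 − 0.7)/(56 + 101×0.12) = 0.195 mA, I_C = β·I_B = 19.5 mA.
Then V_CE = 14 − 19.5×5.6 − 19.7×0.12 = -97.7 V < 0.2 V — the active assumption fails.
Re-solve with V_CE = 0.2 V. KCL at the emitter: V_E/R_E = (V_BB−0.7−V_E)/R_B + (V_CC−0.2−V_E)/R_C, giving V_E = 0.317 V.
I_C = (V_CC − 0.2 − V_E)/R_C = (13.8 − 0.317)/5.6 = 2.41 mA.
Check: I_B = (13.3 − 0.317)/56 = 0.232 mA, and β·I_B = 23.2 mA > I_C, confirming saturation.

saturation; I_C ≈ 2.4 mA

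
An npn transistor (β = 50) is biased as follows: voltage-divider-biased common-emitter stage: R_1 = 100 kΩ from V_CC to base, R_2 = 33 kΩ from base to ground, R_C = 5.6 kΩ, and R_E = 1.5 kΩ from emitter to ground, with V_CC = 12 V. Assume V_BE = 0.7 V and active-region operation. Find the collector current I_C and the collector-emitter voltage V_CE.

Thevenize the base divider: V_Th = V_CC·R_2/(R_1+R_2) = 12×33/133 = 2.98 V, R_Th = R_1‖R_2 = 24.8 kΩ.
Base-emitter loop: V_Th = I_B·R_Th + V_BE + (β+1)I_B·R_E, so I_B = (2.98 − 0.7) / (24.8 + 51×1.5) = 0.0225 mA.
I_C = β·I_B = 50×0.0225 = 1.12 mA, and I_E = (β+1)I_B = 1.15 mA.
V_CE = V_CC − I_C·R_C − I_E·R_E = 12 − 1.12×5.6 − 1.15×1.5 = 3.99 V.
V_CE = 3.99 V > 0.2 V confirms active-region operation.

I_C ≈ 1.1 mA, V_CE ≈ 4 V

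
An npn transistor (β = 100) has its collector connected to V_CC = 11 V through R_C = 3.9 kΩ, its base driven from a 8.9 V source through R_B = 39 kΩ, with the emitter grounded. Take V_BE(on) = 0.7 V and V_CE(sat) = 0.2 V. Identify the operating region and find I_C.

saturation; I_C ≈ 2.8 mA

Assume active: I_B = (8.9 − 0.7)/39 = 0.21 mA, giving I_C = β·I_B = 21 mA.
But then V_CE = 11 − 21×3.9 = -71 V < V_CE(sat) = 0.2 V — impossible in the active region.
So the transistor is saturated. With V_CE = 0.2 V, I_C = (V_CC − 0.2)/R_C = 10.8/3.9 = 2.77 mA.
Check: β·I_B = 21 mA > I_C = 2.77 mA, confirming saturation.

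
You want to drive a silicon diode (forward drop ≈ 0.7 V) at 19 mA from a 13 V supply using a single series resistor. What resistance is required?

R ≈ 0.65 kΩ

The resistor drops V_S − V_D = 13 − 0.7 = 12.3 V at 19 mA.
R = 12.3 V / 19 mA = 0.647 kΩ.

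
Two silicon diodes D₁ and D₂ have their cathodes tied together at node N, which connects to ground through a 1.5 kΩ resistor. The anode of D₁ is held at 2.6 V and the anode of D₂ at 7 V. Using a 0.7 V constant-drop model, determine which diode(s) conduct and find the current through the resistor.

Assume both conduct. Then node N would need to be at both 2.6−0.7 = 1.9 V and 7−0.7 = 6.3 V, which is impossible.
Assume only D₂ conducts: V_N = 7 − 0.7 = 6.3 V, so I_R = 6.3/1.5 = 4.2 mA.
Check D₁: its anode-to-cathode voltage is 2.6 − 6.3 = -3.7 V < 0.7 V, so it is off. The assumption is consistent.

Only D₂ conducts; I_R ≈ 4.2 mA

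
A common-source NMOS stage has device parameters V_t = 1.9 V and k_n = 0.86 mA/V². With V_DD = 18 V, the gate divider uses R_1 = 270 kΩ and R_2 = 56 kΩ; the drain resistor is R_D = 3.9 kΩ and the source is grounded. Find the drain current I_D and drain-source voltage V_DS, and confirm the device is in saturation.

V_G = V_DD·R_2/(R_1+R_2) = 18×56/326 = 3.09 V. With the source grounded, V_GS = V_G = 3.09 V.
Assume saturation: I_D = (k_n/2)(V_GS − V_t)² = (0.86/2)×(3.09 − 1.9)² = 0.43×1.19² = 0.611 mA.
V_DS = V_DD − I_D·R_D = 18 − 0.611×3.9 = 15.6 V.
Saturation requires V_DS ≥ V_GS − V_t = 1.19 V; 15.6 ≥ 1.19 ✓.

I_D ≈ 0.61 mA, V_DS ≈ 16 V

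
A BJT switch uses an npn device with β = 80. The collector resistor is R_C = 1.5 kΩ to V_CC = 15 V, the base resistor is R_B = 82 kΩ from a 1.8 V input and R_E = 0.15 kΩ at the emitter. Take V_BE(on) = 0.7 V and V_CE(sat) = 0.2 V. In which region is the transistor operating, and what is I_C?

Assume active. Base-emitter loop: I_B = (V_BB − V_BE)/(R_B + (β+1)R_E) = (1.8 − 0.7)/(82 + 81×0.15) = 0.0117 mA.
I_C = β·I_B = 80×0.0117 = 0.935 mA.
V_CE = V_CC − I_C·R_C − I_E·R_E = 15 − 0.935×1.5 − 0.946×0.15 = 13.5 V > V_CE(sat), so the active-region assumption holds.

active; I_C ≈ 0.93 mA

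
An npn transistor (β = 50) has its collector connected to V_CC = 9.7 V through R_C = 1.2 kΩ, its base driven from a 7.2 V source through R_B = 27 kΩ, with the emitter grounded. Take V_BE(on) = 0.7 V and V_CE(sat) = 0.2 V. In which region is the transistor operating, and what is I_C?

Assume active: I_B = (7.2 − 0.7)/27 = 0.241 mA, giving I_C = β·I_B = 12 mA.
But then V_CE = 9.7 − 12×1.2 = -4.74 V < V_CE(sat) = 0.2 V — impossible in the active region.
So the transistor is saturated. With V_CE = 0.2 V, I_C = (V_CC − 0.2)/R_C = 9.5/1.2 = 7.92 mA.
Check: β·I_B = 12 mA > I_C = 7.92 mA, confirming saturation.

saturation; I_C ≈ 7.9 mA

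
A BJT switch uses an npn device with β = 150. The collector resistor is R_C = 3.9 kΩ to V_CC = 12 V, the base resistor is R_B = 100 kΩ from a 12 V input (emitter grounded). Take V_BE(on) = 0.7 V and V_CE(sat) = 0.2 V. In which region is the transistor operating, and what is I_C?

saturation; I_C ≈ 3 mA

Assume active: I_B = (12 − 0.7)/100 = 0.113 mA, giving I_C = β·I_B = 16.9 mA.
But then V_CE = 12 − 16.9×3.9 = -54.1 V < V_CE(sat) = 0.2 V — impossible in the active region.
So the transistor is saturated. With V_CE = 0.2 V, I_C = (V_CC − 0.2)/R_C = 11.8/3.9 = 3.03 mA.
Check: β·I_B = 16.9 mA > I_C = 3.03 mA, confirming saturation.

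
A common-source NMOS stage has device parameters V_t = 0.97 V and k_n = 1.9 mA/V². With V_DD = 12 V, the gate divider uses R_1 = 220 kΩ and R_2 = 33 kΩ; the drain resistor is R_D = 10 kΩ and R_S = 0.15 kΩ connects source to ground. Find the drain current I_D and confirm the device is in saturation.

I_D ≈ 0.29 mA

V_G = V_DD·R_2/(R_1+R_2) = 12×33/253 = 1.57 V.
Assume saturation: I_D = (k_n/2)(V_GS − V_t)² with V_GS = V_G − I_D·R_S = 1.57 − 0.15·I_D.
Substituting gives 0.0214·I_D² − 1.17·I_D + 0.337 = 0, with roots I_D = 0.289 or 54.4 mA.
The root I_D = 54.4 mA gives V_GS = -6.6 V ≤ V_t, so take I_D = 0.289 mA.
Then V_GS = 1.52 V and V_DS = V_DD − I_D(R_D+R_S) = 12 − 0.289×10.2 = 9.06 V.
Saturation requires V_DS ≥ V_GS − V_t = 0.552 V; 9.06 ≥ 0.552 ✓.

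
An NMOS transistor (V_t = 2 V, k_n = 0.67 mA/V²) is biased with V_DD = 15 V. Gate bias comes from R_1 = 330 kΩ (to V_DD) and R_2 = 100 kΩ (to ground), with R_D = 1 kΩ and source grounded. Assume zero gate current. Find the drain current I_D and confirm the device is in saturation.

I_D ≈ 0.74 mA

V_G = V_DD·R_2/(R_1+R_2) = 15×100/430 = 3.49 V. With the source grounded, V_GS = V_G = 3.49 V.
Assume saturation: I_D = (k_n/2)(V_GS − V_t)² = (0.67/2)×(3.49 − 2)² = 0.335×1.49² = 0.742 mA.
V_DS = V_DD − I_D·R_D = 15 − 0.742×1 = 14.3 V.
Saturation requires V_DS ≥ V_GS − V_t = 1.49 V; 14.3 ≥ 1.49 ✓.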